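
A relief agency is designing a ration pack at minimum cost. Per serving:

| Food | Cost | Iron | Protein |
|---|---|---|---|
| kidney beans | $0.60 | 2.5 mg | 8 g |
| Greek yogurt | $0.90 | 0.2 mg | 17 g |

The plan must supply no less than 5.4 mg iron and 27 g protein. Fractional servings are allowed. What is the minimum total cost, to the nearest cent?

$1.80

Check every corner: each single food scaled to meet both minima, and each pair solved so both constraints bind.
kidney beans only: max(5.4/2.5, 27/8) = 3.375 servings → $2.02.
Greek yogurt only: max(5.4/0.2, 27/17) = 27 servings → $24.30.
kidney beans + Greek yogurt with both tight: 2.112 servings and 0.5941 servings → $1.80.
So the least-cost plan costs $1.80.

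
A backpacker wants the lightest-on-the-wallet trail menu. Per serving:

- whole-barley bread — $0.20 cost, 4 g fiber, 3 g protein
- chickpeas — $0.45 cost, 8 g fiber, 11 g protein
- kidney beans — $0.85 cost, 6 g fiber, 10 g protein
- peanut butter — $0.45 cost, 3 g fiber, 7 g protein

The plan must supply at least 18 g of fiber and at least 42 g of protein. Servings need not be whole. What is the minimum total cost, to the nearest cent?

$1.72

This is a tiny linear program; its minimum lies at a vertex of the feasible set. List the vertices and price them.
whole-barley bread only: max(18/4, 42/3) = 14 servings → $2.80.
chickpeas only: max(18/8, 42/11) = 3.818 servings → $1.72.
kidney beans only: max(18/6, 42/10) = 4.2 servings → $3.57.
peanut butter only: max(18/3, 42/7) = 6 servings → $2.70.
whole-barley bread + chickpeas: intersection lies outside the first quadrant.
whole-barley bread + kidney beans: intersection lies outside the first quadrant.
whole-barley bread + peanut butter with both tight: 0 servings and 6 servings → $2.70.
chickpeas + kidney beans: intersection lies outside the first quadrant.
chickpeas + peanut butter with both tight: 0 servings and 6 servings → $2.70.
kidney beans + peanut butter with both tight: 0 servings and 6 servings → $2.70.
So the least-cost plan costs $1.72.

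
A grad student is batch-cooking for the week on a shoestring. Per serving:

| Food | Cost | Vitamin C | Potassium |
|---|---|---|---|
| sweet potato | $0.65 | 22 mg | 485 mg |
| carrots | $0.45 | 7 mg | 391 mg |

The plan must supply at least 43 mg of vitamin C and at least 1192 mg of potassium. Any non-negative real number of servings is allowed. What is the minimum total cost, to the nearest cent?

$1.52

A basic optimal solution has at most two foods positive. Try each food alone and each pair with both targets met exactly.
sweet potato only: max(43/22, 1192/485) = 2.458 servings → $1.60.
carrots only: max(43/7, 1192/391) = 6.143 servings → $2.76.
sweet potato + carrots with both tight: 1.626 servings and 1.031 servings → $1.52.
Cheapest feasible corner: $1.52.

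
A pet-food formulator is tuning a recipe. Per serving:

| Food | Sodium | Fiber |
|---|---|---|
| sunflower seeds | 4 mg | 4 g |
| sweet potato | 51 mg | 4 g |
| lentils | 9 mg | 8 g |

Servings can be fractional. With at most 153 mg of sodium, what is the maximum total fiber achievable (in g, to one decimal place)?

Fiber per mg sodium: sunflower seeds 1, lentils 0.8889, sweet potato 0.07843.
With no serving limits, spend the whole sodium allowance on sunflower seeds: 153 mg / 4 mg × 4 g = 153.0 g.

153.0 g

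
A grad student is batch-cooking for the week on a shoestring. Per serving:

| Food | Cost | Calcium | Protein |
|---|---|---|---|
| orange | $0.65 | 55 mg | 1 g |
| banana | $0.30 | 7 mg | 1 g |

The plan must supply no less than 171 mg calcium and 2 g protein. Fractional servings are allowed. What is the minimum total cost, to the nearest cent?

$2.02

For a min-cost LP with two ≥-constraints, a basic feasible solution has at most two positive variables.
orange only: max(171/55, 2/1) = 3.109 servings → $2.02.
banana only: max(171/7, 2/1) = 24.43 servings → $7.33.
orange + banana: intersection lies outside the first quadrant.
Cheapest feasible corner: $2.02.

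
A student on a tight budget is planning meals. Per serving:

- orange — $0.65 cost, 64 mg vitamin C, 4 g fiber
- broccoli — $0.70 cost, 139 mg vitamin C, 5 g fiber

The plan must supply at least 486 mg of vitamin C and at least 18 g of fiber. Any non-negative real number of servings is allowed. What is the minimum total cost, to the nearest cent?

$2.52

With two linear requirements the optimum uses one or two foods; enumerate the corners.
orange only: max(486/64, 18/4) = 7.594 servings → $4.94.
broccoli only: max(486/139, 18/5) = 3.6 servings → $2.52.
orange + broccoli with both tight: 0.3051 servings and 3.356 servings → $2.55.
Cheapest feasible corner: $2.52.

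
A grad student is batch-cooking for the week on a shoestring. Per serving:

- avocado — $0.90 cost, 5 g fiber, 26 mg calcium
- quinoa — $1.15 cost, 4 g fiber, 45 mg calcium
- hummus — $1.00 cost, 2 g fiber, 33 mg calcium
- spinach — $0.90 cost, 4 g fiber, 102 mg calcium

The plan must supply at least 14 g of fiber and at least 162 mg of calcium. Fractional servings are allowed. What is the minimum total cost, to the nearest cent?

With two linear requirements the optimum uses one or two foods; enumerate the corners.
avocado only: max(14/5, 162/26) = 6.231 servings → $5.61.
quinoa only: max(14/4, 162/45) = 3.6 servings → $4.14.
hummus only: max(14/2, 162/33) = 7 servings → $7.00.
spinach only: max(14/4, 162/102) = 3.5 servings → $3.15.
avocado + quinoa: the both-tight solution has a negative serving — not a feasible corner.
avocado + hummus with both tight: 1.221 servings and 3.947 servings → $5.05.
avocado + spinach with both tight: 1.921 servings and 1.099 servings → $2.72.
quinoa + hummus with both tight: 3.286 servings and 0.4286 servings → $4.21.
quinoa + spinach with both tight: 3.421 servings and 0.07895 servings → $4.01.
hummus + spinach: intersection lies outside the first quadrant.
Cheapest feasible corner: $2.72.

$2.72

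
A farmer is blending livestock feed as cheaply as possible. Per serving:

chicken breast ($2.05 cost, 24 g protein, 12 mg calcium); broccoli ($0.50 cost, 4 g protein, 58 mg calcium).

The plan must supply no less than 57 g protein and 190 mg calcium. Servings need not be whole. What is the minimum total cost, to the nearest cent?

$5.33

For a min-cost LP with two ≥-constraints, a basic feasible solution has at most two positive variables.
chicken breast only: max(57/24, 190/12) = 15.83 servings → $32.46.
broccoli only: max(57/4, 190/58) = 14.25 servings → $7.12.
chicken breast + broccoli with both tight: 1.894 servings and 2.884 servings → $5.33.
Cheapest feasible corner: $5.33.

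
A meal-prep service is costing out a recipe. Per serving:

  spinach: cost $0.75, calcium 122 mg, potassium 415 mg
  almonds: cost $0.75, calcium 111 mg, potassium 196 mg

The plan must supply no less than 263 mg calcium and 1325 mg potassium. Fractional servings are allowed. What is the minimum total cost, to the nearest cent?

For a min-cost LP with two ≥-constraints, a basic feasible solution has at most two positive variables.
spinach only: max(263/122, 1325/415) = 3.193 servings → $2.39.
almonds only: max(263/111, 1325/196) = 6.76 servings → $5.07.
spinach + almonds: the both-tight solution has a negative serving — not a feasible corner.
Cheapest feasible corner: $2.39.

$2.39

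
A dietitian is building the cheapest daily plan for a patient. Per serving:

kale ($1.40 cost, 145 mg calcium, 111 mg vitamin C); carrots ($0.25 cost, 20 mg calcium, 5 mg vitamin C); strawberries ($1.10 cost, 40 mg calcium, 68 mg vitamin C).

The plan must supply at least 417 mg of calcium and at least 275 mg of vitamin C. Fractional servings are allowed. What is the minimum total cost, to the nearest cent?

Compare the cost at each extreme point of the feasible region.
kale only: max(417/145, 275/111) = 2.876 servings → $4.03.
carrots only: max(417/20, 275/5) = 55 servings → $13.75.
strawberries only: max(417/40, 275/68) = 10.43 servings → $11.47.
kale + carrots with both tight: 2.284 servings and 4.289 servings → $4.27.
kale + strawberries: the both-tight solution has a negative serving — not a feasible corner.
carrots + strawberries with both tight: 14.96 servings and 2.944 servings → $6.98.
The minimum over all feasible corners is $4.03.

$4.03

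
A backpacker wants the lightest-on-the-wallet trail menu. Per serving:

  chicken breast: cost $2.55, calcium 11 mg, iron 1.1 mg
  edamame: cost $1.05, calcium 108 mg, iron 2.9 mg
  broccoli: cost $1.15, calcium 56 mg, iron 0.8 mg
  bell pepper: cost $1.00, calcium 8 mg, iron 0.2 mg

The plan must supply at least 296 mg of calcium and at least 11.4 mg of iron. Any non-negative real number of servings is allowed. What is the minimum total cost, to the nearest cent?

$4.13

Minimising a linear cost over {calcium ≥ 296, iron ≥ 11.4, servings ≥ 0} — the optimum is at a vertex, using one or two foods.
chicken breast only: max(296/11, 11.4/1.1) = 26.91 servings → $68.62.
edamame only: max(296/108, 11.4/2.9) = 3.931 servings → $4.13.
broccoli only: max(296/56, 11.4/0.8) = 14.25 servings → $16.39.
bell pepper only: max(296/8, 11.4/0.2) = 57 servings → $57.00.
chicken breast + edamame with both tight: 4.29 servings and 2.304 servings → $13.36.
chicken breast + broccoli with both tight: 7.606 servings and 3.792 servings → $23.76.
chicken breast + bell pepper with both tight: 4.848 servings and 30.33 servings → $42.70.
edamame + broccoli: intersection lies outside the first quadrant.
edamame + bell pepper: the both-tight solution has a negative serving — not a feasible corner.
broccoli + bell pepper: intersection lies outside the first quadrant.
The minimum over all feasible corners is $4.13.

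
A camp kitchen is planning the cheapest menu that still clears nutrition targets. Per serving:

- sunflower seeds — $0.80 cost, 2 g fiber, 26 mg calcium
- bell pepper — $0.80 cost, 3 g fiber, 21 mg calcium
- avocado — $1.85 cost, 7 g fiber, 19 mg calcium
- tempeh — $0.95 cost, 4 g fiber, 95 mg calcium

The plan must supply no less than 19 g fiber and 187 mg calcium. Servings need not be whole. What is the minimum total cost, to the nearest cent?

At the optimum either one food covers both requirements or two foods hit both targets exactly; no other combination can be cheaper.
sunflower seeds only: max(19/2, 187/26) = 9.5 servings → $7.60.
bell pepper only: max(19/3, 187/21) = 8.905 servings → $7.12.
avocado only: max(19/7, 187/19) = 9.842 servings → $18.21.
tempeh only: max(19/4, 187/95) = 4.75 servings → $4.51.
sunflower seeds + bell pepper with both tight: 4.5 servings and 3.333 servings → $6.27.
sunflower seeds + avocado with both tight: 6.583 servings and 0.8333 servings → $6.81.
sunflower seeds + tempeh: the both-tight solution has a negative serving — not a feasible corner.
bell pepper + avocado: the both-tight solution has a negative serving — not a feasible corner.
bell pepper + tempeh with both tight: 5.259 servings and 0.806 servings → $4.97.
avocado + tempeh with both tight: 1.795 servings and 1.61 servings → $4.85.
So the least-cost plan costs $4.51.

$4.51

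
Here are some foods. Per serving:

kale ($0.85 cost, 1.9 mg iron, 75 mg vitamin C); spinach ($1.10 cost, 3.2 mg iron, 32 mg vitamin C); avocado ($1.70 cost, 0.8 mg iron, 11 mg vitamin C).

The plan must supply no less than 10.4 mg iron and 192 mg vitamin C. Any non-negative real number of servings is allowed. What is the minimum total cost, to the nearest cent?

This is a tiny linear program; its minimum lies at a vertex of the feasible set. List the vertices and price them.
kale only: max(10.4/1.9, 192/75) = 5.474 servings → $4.65.
spinach only: max(10.4/3.2, 192/32) = 6 servings → $6.60.
avocado only: max(10.4/0.8, 192/11) = 17.45 servings → $29.67.
kale + spinach with both tight: 1.571 servings and 2.317 servings → $3.88.
kale + avocado with both tight: 1.003 servings and 10.62 servings → $18.90.
spinach + avocado: the both-tight solution has a negative serving — not a feasible corner.
Cheapest feasible corner: $3.88.

$3.88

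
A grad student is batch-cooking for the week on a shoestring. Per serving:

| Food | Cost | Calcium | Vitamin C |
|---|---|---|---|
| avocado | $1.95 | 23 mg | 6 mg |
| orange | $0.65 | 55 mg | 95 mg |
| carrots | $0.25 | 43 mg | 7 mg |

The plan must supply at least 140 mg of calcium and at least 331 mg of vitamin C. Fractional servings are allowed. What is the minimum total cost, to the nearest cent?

$2.26

This is a tiny linear program; its minimum lies at a vertex of the feasible set. List the vertices and price them.
avocado only: max(140/23, 331/6) = 55.17 servings → $107.58.
orange only: max(140/55, 331/95) = 3.484 servings → $2.26.
carrots only: max(140/43, 331/7) = 47.29 servings → $11.82.
avocado + orange: intersection lies outside the first quadrant.
avocado + carrots with both targets exact would need a negative amount; discard.
orange + carrots: the both-tight solution has a negative serving — not a feasible corner.
So the least-cost plan costs $2.26.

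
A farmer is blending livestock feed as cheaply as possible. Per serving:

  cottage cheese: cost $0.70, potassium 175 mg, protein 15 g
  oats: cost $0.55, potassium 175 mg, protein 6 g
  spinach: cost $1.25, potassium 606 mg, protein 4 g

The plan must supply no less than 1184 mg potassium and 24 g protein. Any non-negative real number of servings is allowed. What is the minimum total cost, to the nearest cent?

cottage cheese only: max(1184/175, 24/15) = 6.766 servings → $4.74.
oats only: max(1184/175, 24/6) = 6.766 servings → $3.72.
spinach only: max(1184/606, 24/4) = 6 servings → $7.50.
cottage cheese + oats: intersection lies outside the first quadrant.
cottage cheese + spinach with both tight: 1.169 servings and 1.616 servings → $2.84.
oats + spinach with both tight: 3.341 servings and 0.9891 servings → $3.07.
Cheapest feasible corner: $2.84.

$2.84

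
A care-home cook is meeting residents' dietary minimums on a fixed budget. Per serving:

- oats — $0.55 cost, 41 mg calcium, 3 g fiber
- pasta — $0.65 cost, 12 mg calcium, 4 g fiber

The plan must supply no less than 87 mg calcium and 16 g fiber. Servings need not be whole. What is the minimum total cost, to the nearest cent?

$2.68

oats only: max(87/41, 16/3) = 5.333 servings → $2.93.
pasta only: max(87/12, 16/4) = 7.25 servings → $4.71.
oats + pasta with both tight: 1.219 servings and 3.086 servings → $2.68.
The minimum over all feasible corners is $2.68.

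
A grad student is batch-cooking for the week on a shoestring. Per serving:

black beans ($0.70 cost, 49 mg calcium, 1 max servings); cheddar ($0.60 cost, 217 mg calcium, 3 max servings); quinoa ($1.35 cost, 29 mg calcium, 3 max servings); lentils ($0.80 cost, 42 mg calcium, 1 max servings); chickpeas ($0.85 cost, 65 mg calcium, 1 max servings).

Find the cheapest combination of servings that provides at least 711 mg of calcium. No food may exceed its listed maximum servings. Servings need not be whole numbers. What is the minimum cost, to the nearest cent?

$2.58

Cost per mg of calcium: cheddar $0.0028, chickpeas $0.0131, black beans $0.0143, lentils $0.0190, quinoa $0.0466.
Take 3 servings of cheddar: +651.0 mg calcium for $1.80 (total $1.80, still need 60.0 mg).
Take 0.9231 servings of chickpeas: +60.0 mg calcium for $0.78 (total $2.58, still need 0.0 mg).
Filling from the cheapest source first is optimal under one linear minimum: $2.58.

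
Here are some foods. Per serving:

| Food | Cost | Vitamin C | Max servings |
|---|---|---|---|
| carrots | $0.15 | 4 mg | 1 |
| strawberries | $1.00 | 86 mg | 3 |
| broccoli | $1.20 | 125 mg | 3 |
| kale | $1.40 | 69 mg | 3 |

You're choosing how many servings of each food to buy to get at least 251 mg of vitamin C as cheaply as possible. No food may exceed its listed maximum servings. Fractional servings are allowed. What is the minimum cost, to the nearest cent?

$2.41

Cost per mg of vitamin C: broccoli $0.0096, strawberries $0.0116, kale $0.0203, carrots $0.0375.
Take 2.008 servings of broccoli: +251.0 mg vitamin C for $2.41 (total $2.41, still need 0.0 mg).
Filling from the cheapest source first is optimal under one linear minimum: $2.41.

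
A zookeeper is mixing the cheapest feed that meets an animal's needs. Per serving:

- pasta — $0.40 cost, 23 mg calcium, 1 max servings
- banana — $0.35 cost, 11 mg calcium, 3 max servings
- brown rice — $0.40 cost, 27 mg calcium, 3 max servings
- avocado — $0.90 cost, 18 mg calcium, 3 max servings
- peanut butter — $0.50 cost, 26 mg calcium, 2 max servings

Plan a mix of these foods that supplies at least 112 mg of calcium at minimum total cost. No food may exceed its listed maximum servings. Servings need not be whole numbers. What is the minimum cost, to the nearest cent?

$1.75

Cost per mg of calcium: brown rice $0.0148, pasta $0.0174, peanut butter $0.0192, banana $0.0318, avocado $0.0500.
Take 3 servings of brown rice: +81.0 mg calcium for $1.20 (total $1.20, still need 31.0 mg).
Take 1 serving of pasta: +23.0 mg calcium for $0.40 (total $1.60, still need 8.0 mg).
Take 0.3077 servings of peanut butter: +8.0 mg calcium for $0.15 (total $1.75, still need 0.0 mg).
Greedy by cheapest-per-mg is optimal for a single linear constraint, so the minimum cost is $1.75.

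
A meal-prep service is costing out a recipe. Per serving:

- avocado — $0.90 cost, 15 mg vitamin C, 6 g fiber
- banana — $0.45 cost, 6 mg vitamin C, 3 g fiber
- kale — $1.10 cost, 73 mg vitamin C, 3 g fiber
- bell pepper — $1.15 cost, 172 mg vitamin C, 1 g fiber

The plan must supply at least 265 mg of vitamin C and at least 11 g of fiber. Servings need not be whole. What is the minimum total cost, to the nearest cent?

$3.05

This is a tiny linear program; its minimum lies at a vertex of the feasible set. List the vertices and price them.
avocado only: max(265/15, 11/6) = 17.67 servings → $15.90.
banana only: max(265/6, 11/3) = 44.17 servings → $19.88.
kale only: max(265/73, 11/3) = 3.667 servings → $4.03.
bell pepper only: max(265/172, 11/1) = 11 servings → $12.65.
avocado + banana: the both-tight solution has a negative serving — not a feasible corner.
avocado + kale with both tight: 0.02036 servings and 3.626 servings → $4.01.
avocado + bell pepper with both tight: 1.6 servings and 1.401 servings → $3.05.
banana + kale with both tight: 0.0398 servings and 3.627 servings → $4.01.
banana + bell pepper with both tight: 3.19 servings and 1.429 servings → $3.08.
kale + bell pepper: the both-tight solution has a negative serving — not a feasible corner.
Cheapest feasible corner: $3.05.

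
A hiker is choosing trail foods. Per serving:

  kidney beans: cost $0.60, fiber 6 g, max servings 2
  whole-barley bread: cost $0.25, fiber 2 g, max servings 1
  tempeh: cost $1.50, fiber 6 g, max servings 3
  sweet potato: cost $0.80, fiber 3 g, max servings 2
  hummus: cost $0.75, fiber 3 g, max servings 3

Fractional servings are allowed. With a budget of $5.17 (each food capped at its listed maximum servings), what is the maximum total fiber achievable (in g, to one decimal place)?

Fiber per dollar: kidney beans 10, whole-barley bread 8, tempeh 4, hummus 4, sweet potato 3.75.
Take 2 servings of kidney beans: spends $1.20, +12.0 g fiber (running total 12.0 g).
Take 1 serving of whole-barley bread: spends $0.25, +2.0 g fiber (running total 14.0 g).
Take 2.48 servings of tempeh: spends $3.72, +14.9 g fiber (running total 28.9 g).
Filling greedily by fiber-per-dollar is optimal for one linear limit, giving 28.9 g.

28.9 g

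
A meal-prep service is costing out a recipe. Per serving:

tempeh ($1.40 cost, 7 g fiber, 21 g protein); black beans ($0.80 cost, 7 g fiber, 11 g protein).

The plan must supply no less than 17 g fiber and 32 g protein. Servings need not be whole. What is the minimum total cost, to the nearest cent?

tempeh only: max(17/7, 32/21) = 2.429 servings → $3.40.
black beans only: max(17/7, 32/11) = 2.909 servings → $2.33.
tempeh + black beans with both tight: 0.5286 servings and 1.9 servings → $2.26.
The minimum over all feasible corners is $2.26.

$2.26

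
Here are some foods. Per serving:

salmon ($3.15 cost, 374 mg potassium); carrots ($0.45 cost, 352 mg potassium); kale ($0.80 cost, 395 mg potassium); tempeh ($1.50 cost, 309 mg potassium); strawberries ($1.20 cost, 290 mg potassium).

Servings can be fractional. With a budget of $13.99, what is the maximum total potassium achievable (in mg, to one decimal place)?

Potassium per dollar: carrots 782.2, kale 493.8, strawberries 241.7, tempeh 206, salmon 118.7.
With no serving limits, spend the whole cost allowance on carrots: $13.99 / $0.45 × 352 mg = 10943.3 mg.

10943.3 mg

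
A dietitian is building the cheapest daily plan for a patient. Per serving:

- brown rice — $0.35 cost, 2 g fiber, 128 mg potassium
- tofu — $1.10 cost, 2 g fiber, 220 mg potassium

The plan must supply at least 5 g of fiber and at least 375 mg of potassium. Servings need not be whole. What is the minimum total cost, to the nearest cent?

$1.03

Two binding constraints pin down two serving amounts, so the optimal mix uses at most two foods. The candidates are each food alone (scaled to the tighter of fiber/potassium) and each pair with both constraints tight.
brown rice only: max(5/2, 375/128) = 2.93 servings → $1.03.
tofu only: max(5/2, 375/220) = 2.5 servings → $2.75.
brown rice + tofu with both tight: 1.902 servings and 0.5978 servings → $1.32.
So the least-cost plan costs $1.03.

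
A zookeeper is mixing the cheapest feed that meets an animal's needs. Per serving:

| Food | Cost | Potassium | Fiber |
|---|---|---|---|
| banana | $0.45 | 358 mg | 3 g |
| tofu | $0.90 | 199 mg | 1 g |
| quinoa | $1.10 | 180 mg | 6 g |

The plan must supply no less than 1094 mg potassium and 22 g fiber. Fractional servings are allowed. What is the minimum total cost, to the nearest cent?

$3.30

The cheapest plan sits at a corner of the feasible region — with two constraints it uses at most two foods.
banana only: max(1094/358, 22/3) = 7.333 servings → $3.30.
tofu only: max(1094/199, 22/1) = 22 servings → $19.80.
quinoa only: max(1094/180, 22/6) = 6.078 servings → $6.69.
banana + tofu: intersection lies outside the first quadrant.
banana + quinoa with both tight: 1.619 servings and 2.857 servings → $3.87.
tofu + quinoa with both tight: 2.568 servings and 3.239 servings → $5.87.
Cheapest feasible corner: $3.30.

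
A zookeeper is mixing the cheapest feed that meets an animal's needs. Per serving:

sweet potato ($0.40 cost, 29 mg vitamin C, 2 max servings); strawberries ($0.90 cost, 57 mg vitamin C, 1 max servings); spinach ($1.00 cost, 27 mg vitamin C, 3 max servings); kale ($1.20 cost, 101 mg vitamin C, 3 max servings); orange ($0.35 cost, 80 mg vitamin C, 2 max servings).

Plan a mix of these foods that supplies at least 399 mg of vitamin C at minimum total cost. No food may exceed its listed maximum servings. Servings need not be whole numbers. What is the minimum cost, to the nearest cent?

$3.54

Cost per mg of vitamin C: orange $0.0044, kale $0.0119, sweet potato $0.0138, strawberries $0.0158, spinach $0.0370.
Take 2 servings of orange: +160.0 mg vitamin C for $0.70 (total $0.70, still need 239.0 mg).
Take 2.366 servings of kale: +239.0 mg vitamin C for $2.84 (total $3.54, still need 0.0 mg).
Filling from the cheapest source first is optimal under one linear minimum: $3.54.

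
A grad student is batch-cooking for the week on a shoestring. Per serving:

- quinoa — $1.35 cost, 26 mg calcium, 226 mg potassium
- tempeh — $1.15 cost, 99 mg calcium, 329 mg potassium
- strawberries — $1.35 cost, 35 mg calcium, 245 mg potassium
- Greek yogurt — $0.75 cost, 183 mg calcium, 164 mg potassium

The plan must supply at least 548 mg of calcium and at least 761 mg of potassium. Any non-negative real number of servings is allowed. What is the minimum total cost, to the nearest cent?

For a min-cost LP with two ≥-constraints, a basic feasible solution has at most two positive variables.
quinoa only: max(548/26, 761/226) = 21.08 servings → $28.45.
tempeh only: max(548/99, 761/329) = 5.535 servings → $6.37.
strawberries only: max(548/35, 761/245) = 15.66 servings → $21.14.
Greek yogurt only: max(548/183, 761/164) = 4.64 servings → $3.48.
quinoa + tempeh with both targets exact would need a negative amount; discard.
quinoa + strawberries: intersection lies outside the first quadrant.
quinoa + Greek yogurt with both tight: 1.332 servings and 2.805 servings → $3.90.
tempeh + strawberries: the both-tight solution has a negative serving — not a feasible corner.
tempeh + Greek yogurt with both tight: 1.123 servings and 2.387 servings → $3.08.
strawberries + Greek yogurt with both tight: 1.263 servings and 2.753 servings → $3.77.
So the least-cost plan costs $3.08.

$3.08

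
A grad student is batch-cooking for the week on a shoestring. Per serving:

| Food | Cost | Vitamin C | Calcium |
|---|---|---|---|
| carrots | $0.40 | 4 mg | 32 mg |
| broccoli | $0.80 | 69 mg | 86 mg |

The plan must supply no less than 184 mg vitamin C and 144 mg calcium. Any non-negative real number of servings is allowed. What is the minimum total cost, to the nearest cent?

carrots only: max(184/4, 144/32) = 46 servings → $18.40.
broccoli only: max(184/69, 144/86) = 2.667 servings → $2.13.
carrots + broccoli with both targets exact would need a negative amount; discard.
The minimum over all feasible corners is $2.13.

$2.13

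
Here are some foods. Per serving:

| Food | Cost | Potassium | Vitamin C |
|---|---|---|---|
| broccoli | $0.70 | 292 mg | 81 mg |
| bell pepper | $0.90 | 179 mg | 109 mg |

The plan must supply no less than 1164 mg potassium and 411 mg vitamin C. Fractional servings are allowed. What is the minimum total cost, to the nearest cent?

An LP optimum is at a vertex; with two nutrient constraints at most two foods are used. Check each candidate.
broccoli only: max(1164/292, 411/81) = 5.074 servings → $3.55.
bell pepper only: max(1164/179, 411/109) = 6.503 servings → $5.85.
broccoli + bell pepper with both tight: 3.076 servings and 1.485 servings → $3.49.
So the least-cost plan costs $3.49.

$3.49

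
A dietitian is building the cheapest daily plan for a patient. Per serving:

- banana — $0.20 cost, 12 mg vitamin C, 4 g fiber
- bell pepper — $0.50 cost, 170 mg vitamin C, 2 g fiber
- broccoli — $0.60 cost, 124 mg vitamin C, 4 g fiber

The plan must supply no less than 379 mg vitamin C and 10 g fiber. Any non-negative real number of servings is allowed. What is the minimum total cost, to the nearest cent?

banana only: max(379/12, 10/4) = 31.58 servings → $6.32.
bell pepper only: max(379/170, 10/2) = 5 servings → $2.50.
broccoli only: max(379/124, 10/4) = 3.056 servings → $1.83.
banana + bell pepper with both tight: 1.436 servings and 2.128 servings → $1.35.
banana + broccoli: the both-tight solution has a negative serving — not a feasible corner.
bell pepper + broccoli with both tight: 0.6389 servings and 2.181 servings → $1.63.
Cheapest feasible corner: $1.35.

$1.35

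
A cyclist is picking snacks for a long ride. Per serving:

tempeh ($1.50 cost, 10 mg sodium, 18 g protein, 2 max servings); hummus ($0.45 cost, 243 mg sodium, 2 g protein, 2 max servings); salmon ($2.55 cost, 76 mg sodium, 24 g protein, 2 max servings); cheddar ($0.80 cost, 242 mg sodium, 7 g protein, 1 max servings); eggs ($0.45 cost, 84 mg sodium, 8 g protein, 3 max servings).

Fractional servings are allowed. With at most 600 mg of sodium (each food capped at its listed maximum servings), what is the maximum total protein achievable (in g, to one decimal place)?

Protein per mg sodium: tempeh 1.8, salmon 0.3158, eggs 0.09524, cheddar 0.02893, hummus 0.00823.
Take 2 servings of tempeh: uses 20 mg sodium, +36.0 g protein (running total 36.0 g).
Take 2 servings of salmon: uses 152 mg sodium, +48.0 g protein (running total 84.0 g).
Take 3 servings of eggs: uses 252 mg sodium, +24.0 g protein (running total 108.0 g).
Take 0.7273 servings of cheddar: uses 176 mg sodium, +5.1 g protein (running total 113.1 g).
Greedy by best ratio exhausts the sodium allowance optimally: 113.1 g.

113.1 g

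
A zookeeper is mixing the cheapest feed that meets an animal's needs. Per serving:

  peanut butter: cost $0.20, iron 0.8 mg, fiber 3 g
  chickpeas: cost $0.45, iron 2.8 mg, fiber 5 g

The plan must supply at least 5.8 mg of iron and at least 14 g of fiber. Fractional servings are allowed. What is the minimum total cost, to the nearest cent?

$1.10

This is a tiny linear program; its minimum lies at a vertex of the feasible set. List the vertices and price them.
peanut butter only: max(5.8/0.8, 14/3) = 7.25 servings → $1.45.
chickpeas only: max(5.8/2.8, 14/5) = 2.8 servings → $1.26.
peanut butter + chickpeas with both tight: 2.318 servings and 1.409 servings → $1.10.
The minimum over all feasible corners is $1.10.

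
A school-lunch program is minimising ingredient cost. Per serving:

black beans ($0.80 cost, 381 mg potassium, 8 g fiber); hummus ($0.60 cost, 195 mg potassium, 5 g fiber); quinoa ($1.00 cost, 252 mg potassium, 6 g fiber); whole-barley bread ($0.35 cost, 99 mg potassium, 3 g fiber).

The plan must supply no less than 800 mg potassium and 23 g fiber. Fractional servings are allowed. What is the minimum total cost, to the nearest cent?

$2.30

A basic optimal solution has at most two foods positive. Try each food alone and each pair with both targets met exactly.
black beans only: max(800/381, 23/8) = 2.875 servings → $2.30.
hummus only: max(800/195, 23/5) = 4.6 servings → $2.76.
quinoa only: max(800/252, 23/6) = 3.833 servings → $3.83.
whole-barley bread only: max(800/99, 23/3) = 8.081 servings → $2.83.
black beans + hummus with both targets exact would need a negative amount; discard.
black beans + quinoa: the both-tight solution has a negative serving — not a feasible corner.
black beans + whole-barley bread with both tight: 0.3504 servings and 6.732 servings → $2.64.
hummus + quinoa with both targets exact would need a negative amount; discard.
hummus + whole-barley bread with both tight: 1.367 servings and 5.389 servings → $2.71.
quinoa + whole-barley bread with both tight: 0.7593 servings and 6.148 servings → $2.91.
Cheapest feasible corner: $2.30.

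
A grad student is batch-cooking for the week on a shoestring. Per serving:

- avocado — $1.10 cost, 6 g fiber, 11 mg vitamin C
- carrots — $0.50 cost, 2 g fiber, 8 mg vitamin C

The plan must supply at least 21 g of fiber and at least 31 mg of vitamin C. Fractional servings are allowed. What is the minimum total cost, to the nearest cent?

For a min-cost LP with two ≥-constraints, a basic feasible solution has at most two positive variables.
avocado only: max(21/6, 31/11) = 3.5 servings → $3.85.
carrots only: max(21/2, 31/8) = 10.5 servings → $5.25.
avocado + carrots: the both-tight solution has a negative serving — not a feasible corner.
Cheapest feasible corner: $3.85.

$3.85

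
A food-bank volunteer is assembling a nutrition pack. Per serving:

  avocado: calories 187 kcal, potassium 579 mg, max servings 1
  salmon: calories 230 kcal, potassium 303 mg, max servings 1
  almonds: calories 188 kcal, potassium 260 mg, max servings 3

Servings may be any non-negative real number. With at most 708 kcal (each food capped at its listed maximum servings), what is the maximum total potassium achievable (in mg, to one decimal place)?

Potassium per kcal: avocado 3.096, almonds 1.383, salmon 1.317.
Take 1 serving of avocado: uses 187 kcal, +579.0 mg potassium (running total 579.0 mg).
Take 2.771 servings of almonds: uses 521 kcal, +720.5 mg potassium (running total 1299.5 mg).
Filling greedily by potassium-per-kcal is optimal for one linear limit, giving 1299.5 mg.

1299.5 mg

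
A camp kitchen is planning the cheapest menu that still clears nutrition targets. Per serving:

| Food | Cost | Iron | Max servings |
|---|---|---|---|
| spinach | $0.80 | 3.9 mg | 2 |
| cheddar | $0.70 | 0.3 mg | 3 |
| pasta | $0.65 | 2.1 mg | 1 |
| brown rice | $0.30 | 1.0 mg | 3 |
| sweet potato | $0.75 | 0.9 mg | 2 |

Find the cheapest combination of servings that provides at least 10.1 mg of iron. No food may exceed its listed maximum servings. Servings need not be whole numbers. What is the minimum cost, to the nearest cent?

$2.29

Cost per mg of iron: spinach $0.2051, brown rice $0.3000, pasta $0.3095, sweet potato $0.8333, cheddar $2.3333.
Take 2 servings of spinach: +7.8 mg iron for $1.60 (total $1.60, still need 2.3 mg).
Take 2.3 servings of brown rice: +2.3 mg iron for $0.69 (total $2.29, still need 0.0 mg).
Filling from the cheapest source first is optimal under one linear minimum: $2.29.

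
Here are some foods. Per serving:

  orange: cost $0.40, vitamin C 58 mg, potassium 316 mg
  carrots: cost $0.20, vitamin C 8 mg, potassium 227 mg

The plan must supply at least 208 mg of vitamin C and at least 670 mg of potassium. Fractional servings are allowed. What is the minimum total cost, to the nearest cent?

This is a tiny linear program; its minimum lies at a vertex of the feasible set. List the vertices and price them.
orange only: max(208/58, 670/316) = 3.586 servings → $1.43.
carrots only: max(208/8, 670/227) = 26 servings → $5.20.
orange + carrots: intersection lies outside the first quadrant.
So the least-cost plan costs $1.43.

$1.43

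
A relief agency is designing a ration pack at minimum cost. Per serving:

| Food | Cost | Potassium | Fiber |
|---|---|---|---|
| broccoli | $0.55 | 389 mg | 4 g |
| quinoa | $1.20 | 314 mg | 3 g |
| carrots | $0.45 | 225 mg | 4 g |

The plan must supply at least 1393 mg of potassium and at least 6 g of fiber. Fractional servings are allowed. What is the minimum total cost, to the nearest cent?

At the optimum either one food covers both requirements or two foods hit both targets exactly; no other combination can be cheaper.
broccoli only: max(1393/389, 6/4) = 3.581 servings → $1.97.
quinoa only: max(1393/314, 6/3) = 4.436 servings → $5.32.
carrots only: max(1393/225, 6/4) = 6.191 servings → $2.79.
broccoli + quinoa with both targets exact would need a negative amount; discard.
broccoli + carrots: the both-tight solution has a negative serving — not a feasible corner.
quinoa + carrots with both targets exact would need a negative amount; discard.
Cheapest feasible corner: $1.97.

$1.97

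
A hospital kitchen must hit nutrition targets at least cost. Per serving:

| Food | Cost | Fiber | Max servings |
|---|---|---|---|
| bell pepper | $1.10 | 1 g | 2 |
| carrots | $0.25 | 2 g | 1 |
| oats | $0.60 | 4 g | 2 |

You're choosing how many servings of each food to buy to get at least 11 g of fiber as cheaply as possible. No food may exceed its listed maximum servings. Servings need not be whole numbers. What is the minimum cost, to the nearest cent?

$2.55

Cost per g of fiber: carrots $0.1250, oats $0.1500, bell pepper $1.1000.
Take 1 serving of carrots: +2.0 g fiber for $0.25 (total $0.25, still need 9.0 g).
Take 2 servings of oats: +8.0 g fiber for $1.20 (total $1.45, still need 1.0 g).
Take 1 serving of bell pepper: +1.0 g fiber for $1.10 (total $2.55, still need 0.0 g).
Greedy by cheapest-per-g is optimal for a single linear constraint, so the minimum cost is $2.55.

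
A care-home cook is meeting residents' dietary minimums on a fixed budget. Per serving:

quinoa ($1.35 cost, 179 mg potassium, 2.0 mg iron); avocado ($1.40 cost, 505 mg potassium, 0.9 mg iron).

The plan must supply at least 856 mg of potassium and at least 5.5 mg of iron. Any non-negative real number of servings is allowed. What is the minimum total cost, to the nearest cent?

Two binding constraints pin down two serving amounts, so the optimal mix uses at most two foods. The candidates are each food alone (scaled to the tighter of potassium/iron) and each pair with both constraints tight.
quinoa only: max(856/179, 5.5/2.0) = 4.782 servings → $6.46.
avocado only: max(856/505, 5.5/0.9) = 6.111 servings → $8.56.
quinoa + avocado with both tight: 2.364 servings and 0.857 servings → $4.39.
Cheapest feasible corner: $4.39.

$4.39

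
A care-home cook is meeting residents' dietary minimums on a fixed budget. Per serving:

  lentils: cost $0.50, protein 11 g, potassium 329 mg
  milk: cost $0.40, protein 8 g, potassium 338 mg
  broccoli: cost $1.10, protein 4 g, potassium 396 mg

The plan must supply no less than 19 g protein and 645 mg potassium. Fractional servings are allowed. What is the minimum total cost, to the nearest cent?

$0.89

A basic optimal solution has at most two foods positive. Try each food alone and each pair with both targets met exactly.
lentils only: max(19/11, 645/329) = 1.96 servings → $0.98.
milk only: max(19/8, 645/338) = 2.375 servings → $0.95.
broccoli only: max(19/4, 645/396) = 4.75 servings → $5.22.
lentils + milk with both tight: 1.162 servings and 0.7772 servings → $0.89.
lentils + broccoli with both tight: 1.626 servings and 0.2776 servings → $1.12.
milk + broccoli: the both-tight solution has a negative serving — not a feasible corner.
So the least-cost plan costs $0.89.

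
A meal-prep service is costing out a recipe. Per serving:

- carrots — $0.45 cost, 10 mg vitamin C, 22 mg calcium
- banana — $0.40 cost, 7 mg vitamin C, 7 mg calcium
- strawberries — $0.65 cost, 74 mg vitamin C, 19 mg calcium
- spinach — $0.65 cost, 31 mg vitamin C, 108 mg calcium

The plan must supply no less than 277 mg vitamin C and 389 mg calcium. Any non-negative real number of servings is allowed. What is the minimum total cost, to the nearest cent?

$3.63

Minimising a linear cost over {vitamin C ≥ 277, calcium ≥ 389, servings ≥ 0} — the optimum is at a vertex, using one or two foods.
carrots only: max(277/10, 389/22) = 27.7 servings → $12.46.
banana only: max(277/7, 389/7) = 55.57 servings → $22.23.
strawberries only: max(277/74, 389/19) = 20.47 servings → $13.31.
spinach only: max(277/31, 389/108) = 8.935 servings → $5.81.
carrots + banana with both tight: 9.333 servings and 26.24 servings → $14.70.
carrots + strawberries with both tight: 16.36 servings and 1.533 servings → $8.36.
carrots + spinach: intersection lies outside the first quadrant.
banana + strawberries: the both-tight solution has a negative serving — not a feasible corner.
banana + spinach with both tight: 33.13 servings and 1.455 servings → $14.20.
strawberries + spinach with both tight: 2.412 servings and 3.177 servings → $3.63.
Cheapest feasible corner: $3.63.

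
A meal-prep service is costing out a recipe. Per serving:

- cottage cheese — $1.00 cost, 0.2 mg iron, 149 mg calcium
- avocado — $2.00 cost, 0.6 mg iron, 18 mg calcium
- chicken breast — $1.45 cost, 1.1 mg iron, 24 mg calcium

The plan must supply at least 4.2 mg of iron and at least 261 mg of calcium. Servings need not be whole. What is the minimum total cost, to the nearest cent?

$6.40

Check every corner: each single food scaled to meet both minima, and each pair solved so both constraints bind.
cottage cheese only: max(4.2/0.2, 261/149) = 21 servings → $21.00.
avocado only: max(4.2/0.6, 261/18) = 14.5 servings → $29.00.
chicken breast only: max(4.2/1.1, 261/24) = 10.88 servings → $15.77.
cottage cheese + avocado with both tight: 0.9441 servings and 6.685 servings → $14.31.
cottage cheese + chicken breast with both tight: 1.171 servings and 3.605 servings → $6.40.
avocado + chicken breast: the both-tight solution has a negative serving — not a feasible corner.
So the least-cost plan costs $6.40.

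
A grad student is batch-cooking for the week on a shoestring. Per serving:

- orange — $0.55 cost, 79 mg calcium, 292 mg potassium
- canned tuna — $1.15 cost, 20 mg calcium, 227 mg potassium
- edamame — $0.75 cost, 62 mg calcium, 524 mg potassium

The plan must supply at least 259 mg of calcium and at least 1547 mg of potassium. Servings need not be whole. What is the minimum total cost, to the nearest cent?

$2.44

Two binding constraints pin down two serving amounts, so the optimal mix uses at most two foods. The candidates are each food alone (scaled to the tighter of calcium/potassium) and each pair with both constraints tight.
orange only: max(259/79, 1547/292) = 5.298 servings → $2.91.
canned tuna only: max(259/20, 1547/227) = 12.95 servings → $14.89.
edamame only: max(259/62, 1547/524) = 4.177 servings → $3.13.
orange + canned tuna with both tight: 2.303 servings and 3.852 servings → $5.70.
orange + edamame with both tight: 1.709 servings and 2 servings → $2.44.
canned tuna + edamame: the both-tight solution has a negative serving — not a feasible corner.
Cheapest feasible corner: $2.44.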